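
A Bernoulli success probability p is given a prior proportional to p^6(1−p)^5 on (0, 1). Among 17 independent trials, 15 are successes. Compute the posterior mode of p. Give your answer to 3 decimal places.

p̂_MAP = 0.750

The prior density ∝ p^6(1−p)^5 is the kernel of Beta(7, 6).
Data: 15 successes in 17 trials. The binomial likelihood contributes p^15(1−p)^2, so the posterior is Beta(7+15, 6+2) = Beta(22, 8).
For Beta(a, b) with a, b > 1 the mode is (a−1)/(a+b−2) = 21/28 ≈ 0.750.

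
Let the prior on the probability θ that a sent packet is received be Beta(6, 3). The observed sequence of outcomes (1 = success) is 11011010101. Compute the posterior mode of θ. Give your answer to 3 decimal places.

θ̂_MAP = 0.667

Prior: Beta(6, 3).
Data: 7 successes in 11 trials (from the sequence). The binomial likelihood contributes θ^7(1−θ)^4, so the posterior is Beta(6+7, 3+4) = Beta(13, 7).
For Beta(a, b) with a, b > 1 the mode is (a−1)/(a+b−2) = 12/18 ≈ 0.667.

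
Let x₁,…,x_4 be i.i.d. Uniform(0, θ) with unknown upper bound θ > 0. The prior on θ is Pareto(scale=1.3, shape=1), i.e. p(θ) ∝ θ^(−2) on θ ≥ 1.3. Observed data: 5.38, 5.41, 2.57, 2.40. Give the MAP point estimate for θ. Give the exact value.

θ̂_MAP = 5.41

The Uniform(0, θ) likelihood is θ^(−n) for θ ≥ max(xᵢ), zero otherwise. Here max(xᵢ) = 5.41.
Posterior ∝ θ^(−2) · θ^(−4) = θ^(−6) on θ ≥ max(1.3, 5.41) = 5.41.
This density is strictly decreasing in θ, so the posterior mode lies at the lower boundary of the support.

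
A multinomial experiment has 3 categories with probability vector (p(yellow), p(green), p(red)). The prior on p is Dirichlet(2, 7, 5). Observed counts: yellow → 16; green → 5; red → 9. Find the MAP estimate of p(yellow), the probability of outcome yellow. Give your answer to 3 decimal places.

MAP estimate of p(yellow) = 0.415

The posterior is Dirichlet(αᵢ + nᵢ) = Dirichlet(18, 12, 14).
For a Dirichlet(a₁,…,a_K) with all aᵢ > 1, the mode has j-th component (aⱼ − 1)/(Σaᵢ − K).
Here Σaᵢ = 44 and K = 3, so p(yellow) = (18 − 1)/(44 − 3) = 17/41 ≈ 0.415.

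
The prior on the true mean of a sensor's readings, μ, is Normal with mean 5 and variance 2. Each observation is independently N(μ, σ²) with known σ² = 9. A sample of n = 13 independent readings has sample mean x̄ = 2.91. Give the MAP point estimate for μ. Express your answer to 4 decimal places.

μ̂_MAP = 3.4474

n = 13, x̄ = 2.91.
For a Normal prior and Normal likelihood with known variance, the posterior is Normal; its mode equals its mean, the precision-weighted average.
Prior precision 1/σ₀² = 1/2 = 0.5; data precision n/σ² = 13/9.
μ̂ = (0.5·5 + (13/9)·2.91) / (0.5 + 13/9) = (2011/300)/(35/18) = 6033/1750 ≈ 3.4474.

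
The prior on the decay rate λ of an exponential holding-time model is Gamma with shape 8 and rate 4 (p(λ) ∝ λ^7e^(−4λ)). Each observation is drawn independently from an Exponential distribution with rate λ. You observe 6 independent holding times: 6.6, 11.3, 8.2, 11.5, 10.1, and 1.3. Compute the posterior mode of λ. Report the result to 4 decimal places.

The Exponential(rate=λ) likelihood is ∝ λ^n e^(−λΣtᵢ). Here n = 6 and Σtᵢ = 6.6 + 11.3 + 8.2 + 11.5 + 10.1 + 1.3 = 49.
Posterior ∝ λ^7e^(−4λ) · λ^6e^(−49λ) = λ^13e^(−53λ), i.e. Gamma(14, 53).
Mode = (a−1)/b = 13/53 ≈ 0.2453.

λ̂_MAP = 0.2453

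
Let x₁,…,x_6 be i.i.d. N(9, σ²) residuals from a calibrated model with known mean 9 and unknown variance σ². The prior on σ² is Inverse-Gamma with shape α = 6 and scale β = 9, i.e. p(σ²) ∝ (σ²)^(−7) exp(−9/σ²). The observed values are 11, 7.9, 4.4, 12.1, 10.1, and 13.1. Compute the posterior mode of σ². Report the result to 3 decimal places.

σ̂²_MAP = 3.600

Sum of squared deviations about the known mean: SS = (11−9)² + (7.9−9)² + (4.4−9)² + (12.1−9)² + (10.1−9)² + (13.1−9)² = 54.
The Normal likelihood contributes (σ²)^(−n/2) exp(−SS/(2σ²)), so the posterior is Inverse-Gamma(α + n/2, β + SS/2) = Inverse-Gamma(9, 36).
The mode of Inverse-Gamma(a, b) is b/(a+1) = 36/10 ≈ 3.600.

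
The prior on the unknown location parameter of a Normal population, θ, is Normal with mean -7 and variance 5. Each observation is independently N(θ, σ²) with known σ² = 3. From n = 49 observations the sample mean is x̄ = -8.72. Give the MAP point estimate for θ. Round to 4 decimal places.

n = 49, x̄ = -8.72.
For a Normal prior and Normal likelihood with known variance, the posterior is Normal; its mode equals its mean, the precision-weighted average.
Prior precision 1/σ₀² = 1/5 = 0.2; data precision n/σ² = 49/3.
θ̂ = (0.2·(-7) + (49/3)·(-8.72)) / (0.2 + 49/3) = (-10787/75)/(248/15) = -10787/1240 ≈ -8.6992.

θ̂_MAP = -8.6992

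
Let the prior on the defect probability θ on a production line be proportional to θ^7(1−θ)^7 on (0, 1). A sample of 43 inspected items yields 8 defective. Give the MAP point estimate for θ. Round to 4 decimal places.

The prior density ∝ θ^7(1−θ)^7 is the kernel of Beta(8, 8).
Data: 8 successes in 43 trials. The binomial likelihood contributes θ^8(1−θ)^35, so the posterior is Beta(8+8, 8+35) = Beta(16, 43).
For Beta(a, b) with a, b > 1 the mode is (a−1)/(a+b−2) = 15/57 ≈ 0.2632.

θ̂_MAP = 0.2632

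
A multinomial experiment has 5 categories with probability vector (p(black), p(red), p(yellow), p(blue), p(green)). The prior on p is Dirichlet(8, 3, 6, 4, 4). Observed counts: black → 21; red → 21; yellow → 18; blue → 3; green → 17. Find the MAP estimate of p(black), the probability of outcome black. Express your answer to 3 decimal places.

The posterior is Dirichlet(αᵢ + nᵢ) = Dirichlet(29, 24, 24, 7, 21).
For a Dirichlet(a₁,…,a_K) with all aᵢ > 1, the mode has j-th component (aⱼ − 1)/(Σaᵢ − K).
Here Σaᵢ = 105 and K = 5, so p(black) = (29 − 1)/(105 − 5) = 28/100 ≈ 0.280.

MAP estimate of p(black) = 0.280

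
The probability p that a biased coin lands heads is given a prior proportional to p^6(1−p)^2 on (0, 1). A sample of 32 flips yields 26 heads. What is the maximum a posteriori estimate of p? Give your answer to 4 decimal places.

p̂_MAP = 0.8000

The prior density ∝ p^6(1−p)^2 is the kernel of Beta(7, 3).
Data: 26 successes in 32 trials. The binomial likelihood contributes p^26(1−p)^6, so the posterior is Beta(7+26, 3+6) = Beta(33, 9).
For Beta(a, b) with a, b > 1 the mode is (a−1)/(a+b−2) = 32/40 ≈ 0.8000.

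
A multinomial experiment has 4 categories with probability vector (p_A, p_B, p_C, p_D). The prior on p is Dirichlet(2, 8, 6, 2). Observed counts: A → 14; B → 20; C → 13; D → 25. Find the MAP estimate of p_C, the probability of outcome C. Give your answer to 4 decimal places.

The posterior is Dirichlet(αᵢ + nᵢ) = Dirichlet(16, 28, 19, 27).
For a Dirichlet(a₁,…,a_K) with all aᵢ > 1, the mode has j-th component (aⱼ − 1)/(Σaᵢ − K).
Here Σaᵢ = 90 and K = 4, so p_C = (19 − 1)/(90 − 4) = 18/86 ≈ 0.2093.

MAP estimate of p_C = 0.2093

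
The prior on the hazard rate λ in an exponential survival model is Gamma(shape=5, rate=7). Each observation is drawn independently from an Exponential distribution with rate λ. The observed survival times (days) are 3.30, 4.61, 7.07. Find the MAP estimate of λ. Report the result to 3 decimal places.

λ̂_MAP = 0.318

The Exponential(rate=λ) likelihood is ∝ λ^n e^(−λΣtᵢ). Here n = 3 and Σtᵢ = 3.30 + 4.61 + 7.07 = 14.98.
Posterior ∝ λ^4e^(−7λ) · λ^3e^(−14.98λ) = λ^7e^(−21.98λ), i.e. Gamma(8, 21.98).
Mode = (a−1)/b = 7/21.98 ≈ 0.318.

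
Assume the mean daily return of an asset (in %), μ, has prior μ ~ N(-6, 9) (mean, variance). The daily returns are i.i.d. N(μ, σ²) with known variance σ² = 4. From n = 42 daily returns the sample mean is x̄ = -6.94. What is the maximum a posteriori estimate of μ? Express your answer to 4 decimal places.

n = 42, x̄ = -6.94.
For a Normal prior and Normal likelihood with known variance, the posterior is Normal; its mode equals its mean, the precision-weighted average.
Prior precision 1/σ₀² = 1/9; data precision n/σ² = 42/4 = 10.5.
μ̂ = ((1/9)·(-6) + 10.5·(-6.94)) / (1/9 + 10.5) = (-22061/300)/(191/18) = -66183/9550 ≈ -6.9302.

μ̂_MAP = -6.9302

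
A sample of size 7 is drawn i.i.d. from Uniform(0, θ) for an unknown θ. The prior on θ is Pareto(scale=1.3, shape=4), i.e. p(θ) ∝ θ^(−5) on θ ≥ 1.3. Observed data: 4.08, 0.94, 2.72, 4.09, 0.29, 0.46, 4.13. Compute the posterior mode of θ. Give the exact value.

The Uniform(0, θ) likelihood is θ^(−n) for θ ≥ max(xᵢ), zero otherwise. Here max(xᵢ) = 4.13.
Posterior ∝ θ^(−5) · θ^(−7) = θ^(−12) on θ ≥ max(1.3, 4.13) = 4.13.
This density is strictly decreasing in θ, so the posterior mode lies at the lower boundary of the support.

θ̂_MAP = 4.13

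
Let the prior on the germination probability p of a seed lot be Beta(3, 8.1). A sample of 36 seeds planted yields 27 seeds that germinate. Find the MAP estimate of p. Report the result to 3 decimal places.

p̂_MAP = 0.643

Prior: Beta(3, 8.1).
Data: 27 successes in 36 trials. The binomial likelihood contributes p^27(1−p)^9, so the posterior is Beta(3+27, 8.1+9) = Beta(30, 17.1).
For Beta(a, b) with a, b > 1 the mode is (a−1)/(a+b−2) = 29/45.1 ≈ 0.643.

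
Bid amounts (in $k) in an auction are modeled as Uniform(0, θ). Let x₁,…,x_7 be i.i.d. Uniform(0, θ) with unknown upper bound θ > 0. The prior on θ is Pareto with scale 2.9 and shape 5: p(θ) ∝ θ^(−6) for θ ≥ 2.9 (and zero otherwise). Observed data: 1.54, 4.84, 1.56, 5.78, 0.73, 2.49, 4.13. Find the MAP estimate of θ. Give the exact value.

The Uniform(0, θ) likelihood is θ^(−n) for θ ≥ max(xᵢ), zero otherwise. Here max(xᵢ) = 5.78.
Posterior ∝ θ^(−6) · θ^(−7) = θ^(−13) on θ ≥ max(2.9, 5.78) = 5.78.
This density is strictly decreasing in θ, so the posterior mode lies at the lower boundary of the support.

θ̂_MAP = 5.78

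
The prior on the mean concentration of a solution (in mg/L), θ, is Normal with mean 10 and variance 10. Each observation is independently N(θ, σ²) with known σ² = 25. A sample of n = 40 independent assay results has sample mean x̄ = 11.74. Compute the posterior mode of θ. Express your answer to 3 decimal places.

n = 40, x̄ = 11.74.
For a Normal prior and Normal likelihood with known variance, the posterior is Normal; its mode equals its mean, the precision-weighted average.
Prior precision 1/σ₀² = 1/10 = 0.1; data precision n/σ² = 40/25 = 1.6.
θ̂ = (0.1·10 + 1.6·11.74) / (0.1 + 1.6) = 19.784/1.7 = 4946/425 ≈ 11.638.

θ̂_MAP = 11.638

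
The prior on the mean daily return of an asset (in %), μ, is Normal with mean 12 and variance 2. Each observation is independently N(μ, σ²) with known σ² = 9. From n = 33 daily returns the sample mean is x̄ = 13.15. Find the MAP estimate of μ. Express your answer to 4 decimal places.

n = 33, x̄ = 13.15.
For a Normal prior and Normal likelihood with known variance, the posterior is Normal; its mode equals its mean, the precision-weighted average.
Prior precision 1/σ₀² = 1/2 = 0.5; data precision n/σ² = 33/9 = 11/3.
μ̂ = (0.5·12 + (11/3)·13.15) / (0.5 + 11/3) = (3253/60)/(25/6) = 13.0120.

μ̂_MAP = 13.0120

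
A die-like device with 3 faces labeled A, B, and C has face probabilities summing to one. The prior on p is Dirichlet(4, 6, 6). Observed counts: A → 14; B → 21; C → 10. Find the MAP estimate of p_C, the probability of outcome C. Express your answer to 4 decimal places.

MAP estimate of p_C = 0.2586

The posterior is Dirichlet(αᵢ + nᵢ) = Dirichlet(18, 27, 16).
For a Dirichlet(a₁,…,a_K) with all aᵢ > 1, the mode has j-th component (aⱼ − 1)/(Σaᵢ − K).
Here Σaᵢ = 61 and K = 3, so p_C = (16 − 1)/(61 − 3) = 15/58 ≈ 0.2586.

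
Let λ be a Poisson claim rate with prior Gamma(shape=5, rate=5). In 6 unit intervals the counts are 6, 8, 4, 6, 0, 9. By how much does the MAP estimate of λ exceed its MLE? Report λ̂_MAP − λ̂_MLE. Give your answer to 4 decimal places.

Σxᵢ = 33. Posterior is Gamma(38, 11); MAP = (38−1)/11 = 37/11 ≈ 3.36364.
MLE = x̄ = 33/6 ≈ 5.50000.
Difference = 37/11 − 33/6 = -47/22 ≈ -2.1364.

MAP − MLE = -2.1364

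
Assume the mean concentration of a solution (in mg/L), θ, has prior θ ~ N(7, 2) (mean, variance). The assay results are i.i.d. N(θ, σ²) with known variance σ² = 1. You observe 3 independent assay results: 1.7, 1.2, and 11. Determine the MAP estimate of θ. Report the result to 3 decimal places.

n = 3; x̄ = (1.7 + 1.2 + 11)/3 = 13.9/3 = 139/30 ≈ 4.6333.
For a Normal prior and Normal likelihood with known variance, the posterior is Normal; its mode equals its mean, the precision-weighted average.
Prior precision 1/σ₀² = 1/2 = 0.5; data precision n/σ² = 3/1 = 3.
θ̂ = (0.5·7 + 3·(139/30)) / (0.5 + 3) = 17.4/3.5 = 174/35 ≈ 4.971.

θ̂_MAP = 4.971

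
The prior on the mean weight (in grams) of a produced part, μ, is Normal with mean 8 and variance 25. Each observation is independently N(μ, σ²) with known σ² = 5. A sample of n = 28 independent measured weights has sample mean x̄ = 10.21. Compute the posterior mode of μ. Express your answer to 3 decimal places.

n = 28, x̄ = 10.21.
For a Normal prior and Normal likelihood with known variance, the posterior is Normal; its mode equals its mean, the precision-weighted average.
Prior precision 1/σ₀² = 1/25 = 0.04; data precision n/σ² = 28/5 = 5.6.
μ̂ = (0.04·8 + 5.6·10.21) / (0.04 + 5.6) = 57.496/5.64 = 7187/705 ≈ 10.194.

μ̂_MAP = 10.194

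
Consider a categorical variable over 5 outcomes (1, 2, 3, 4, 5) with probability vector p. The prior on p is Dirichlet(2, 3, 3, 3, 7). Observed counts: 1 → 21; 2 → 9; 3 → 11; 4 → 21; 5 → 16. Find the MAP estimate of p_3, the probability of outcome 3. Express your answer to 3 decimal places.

MAP estimate: 0.143

The posterior is Dirichlet(αᵢ + nᵢ) = Dirichlet(23, 12, 14, 24, 23).
For a Dirichlet(a₁,…,a_K) with all aᵢ > 1, the mode has j-th component (aⱼ − 1)/(Σaᵢ − K).
Here Σaᵢ = 96 and K = 5, so p_3 = (14 − 1)/(96 − 5) = 13/91 ≈ 0.143.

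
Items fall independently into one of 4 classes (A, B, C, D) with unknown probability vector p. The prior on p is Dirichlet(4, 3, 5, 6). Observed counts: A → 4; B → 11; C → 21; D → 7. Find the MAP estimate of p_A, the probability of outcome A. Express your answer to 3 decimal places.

The posterior is Dirichlet(αᵢ + nᵢ) = Dirichlet(8, 14, 26, 13).
For a Dirichlet(a₁,…,a_K) with all aᵢ > 1, the mode has j-th component (aⱼ − 1)/(Σaᵢ − K).
Here Σaᵢ = 61 and K = 4, so p_A = (8 − 1)/(61 − 4) = 7/57 ≈ 0.123.

MAP estimate of p_A = 0.123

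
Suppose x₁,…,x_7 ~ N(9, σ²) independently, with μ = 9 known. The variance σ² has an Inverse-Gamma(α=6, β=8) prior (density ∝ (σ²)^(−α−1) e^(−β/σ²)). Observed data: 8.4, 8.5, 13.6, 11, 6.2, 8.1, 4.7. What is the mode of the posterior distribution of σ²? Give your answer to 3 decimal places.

Sum of squared deviations about the known mean: SS = (8.4−9)² + (8.5−9)² + (13.6−9)² + (11−9)² + (6.2−9)² + (8.1−9)² + (4.7−9)² = 52.91.
The Normal likelihood contributes (σ²)^(−n/2) exp(−SS/(2σ²)), so the posterior is Inverse-Gamma(α + n/2, β + SS/2) = Inverse-Gamma(9.5, 34.455).
The mode of Inverse-Gamma(a, b) is b/(a+1) = 34.455/10.5 ≈ 3.281.

σ̂²_MAP = 3.281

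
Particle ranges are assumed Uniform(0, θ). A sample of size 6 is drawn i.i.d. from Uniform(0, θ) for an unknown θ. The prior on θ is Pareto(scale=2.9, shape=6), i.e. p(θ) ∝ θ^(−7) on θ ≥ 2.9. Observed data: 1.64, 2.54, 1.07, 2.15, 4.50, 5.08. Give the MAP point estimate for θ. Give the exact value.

θ̂_MAP = 5.08

The Uniform(0, θ) likelihood is θ^(−n) for θ ≥ max(xᵢ), zero otherwise. Here max(xᵢ) = 5.08.
Posterior ∝ θ^(−7) · θ^(−6) = θ^(−13) on θ ≥ max(2.9, 5.08) = 5.08.
This density is strictly decreasing in θ, so the posterior mode lies at the lower boundary of the support.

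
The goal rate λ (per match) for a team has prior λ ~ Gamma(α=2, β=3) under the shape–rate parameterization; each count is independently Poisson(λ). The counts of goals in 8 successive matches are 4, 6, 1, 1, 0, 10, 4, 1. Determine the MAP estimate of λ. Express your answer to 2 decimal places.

Σxᵢ = 4+6+1+1+0+10+4+1 = 27, with n = 8.
Posterior ∝ λe^(−3λ) · λ^27e^(−8λ) = λ^28e^(−11λ), i.e. Gamma(shape=29, rate=11).
The mode of a Gamma(a, b) with a ≥ 1 (shape–rate) is (a−1)/b = 28/11 ≈ 2.55.

λ̂_MAP = 2.55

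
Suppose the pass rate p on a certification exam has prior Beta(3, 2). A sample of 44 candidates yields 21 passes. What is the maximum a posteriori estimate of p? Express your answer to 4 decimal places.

Prior: Beta(3, 2).
Data: 21 successes in 44 trials. The binomial likelihood contributes p^21(1−p)^23, so the posterior is Beta(3+21, 2+23) = Beta(24, 25).
For Beta(a, b) with a, b > 1 the mode is (a−1)/(a+b−2) = 23/47 ≈ 0.4894.

p̂_MAP = 0.4894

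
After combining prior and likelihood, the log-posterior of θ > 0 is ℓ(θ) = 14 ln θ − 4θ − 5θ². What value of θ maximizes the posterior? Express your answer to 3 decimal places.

ℓ'(θ) = 14/θ − 4 − 10θ. Setting this to zero and multiplying by θ: 10θ² + 4θ − 14 = 0.
θ = (−4 + √(4² + 4·10·14)) / (2·10) = (−4 + √576) / 20 = (−4 + 24)/20 = 1.
ℓ''(θ) = −14/θ² − 10 < 0, confirming a maximum.

θ̂_MAP = 1.000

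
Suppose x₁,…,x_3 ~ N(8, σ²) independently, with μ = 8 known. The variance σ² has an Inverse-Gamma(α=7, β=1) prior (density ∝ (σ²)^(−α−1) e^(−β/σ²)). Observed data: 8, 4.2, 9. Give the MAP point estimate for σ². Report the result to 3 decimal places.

σ̂²_MAP = 0.918

Sum of squared deviations about the known mean: SS = (8−8)² + (4.2−8)² + (9−8)² = 15.44.
The Normal likelihood contributes (σ²)^(−n/2) exp(−SS/(2σ²)), so the posterior is Inverse-Gamma(α + n/2, β + SS/2) = Inverse-Gamma(8.5, 8.72).
The mode of Inverse-Gamma(a, b) is b/(a+1) = 8.72/9.5 ≈ 0.918.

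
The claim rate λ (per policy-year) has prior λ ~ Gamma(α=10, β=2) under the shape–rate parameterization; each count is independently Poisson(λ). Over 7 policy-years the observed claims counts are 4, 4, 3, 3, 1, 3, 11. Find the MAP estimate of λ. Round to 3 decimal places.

Σxᵢ = 4+4+3+3+1+3+11 = 29, with n = 7.
Posterior ∝ λ^9e^(−2λ) · λ^29e^(−7λ) = λ^38e^(−9λ), i.e. Gamma(shape=39, rate=9).
The mode of a Gamma(a, b) with a ≥ 1 (shape–rate) is (a−1)/b = 38/9 ≈ 4.222.

λ̂_MAP = 4.222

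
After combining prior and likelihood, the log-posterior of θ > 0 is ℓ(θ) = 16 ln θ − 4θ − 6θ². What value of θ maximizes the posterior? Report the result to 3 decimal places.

ℓ'(θ) = 16/θ − 4 − 12θ. Setting this to zero and multiplying by θ: 12θ² + 4θ − 16 = 0.
θ = (−4 + √(4² + 4·12·16)) / (2·12) = (−4 + √784) / 24 = (−4 + 28)/24 = 1.
ℓ''(θ) = −16/θ² − 12 < 0, confirming a maximum.

θ̂_MAP = 1.000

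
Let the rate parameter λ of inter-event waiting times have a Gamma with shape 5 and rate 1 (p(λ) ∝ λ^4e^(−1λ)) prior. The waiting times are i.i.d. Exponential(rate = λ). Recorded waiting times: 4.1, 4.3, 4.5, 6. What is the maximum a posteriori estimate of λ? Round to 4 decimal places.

λ̂_MAP = 0.4020

The Exponential(rate=λ) likelihood is ∝ λ^n e^(−λΣtᵢ). Here n = 4 and Σtᵢ = 4.1 + 4.3 + 4.5 + 6 = 18.9.
Posterior ∝ λ^4e^(−1λ) · λ^4e^(−18.9λ) = λ^8e^(−19.9λ), i.e. Gamma(9, 19.9).
Mode = (a−1)/b = 8/19.9 ≈ 0.4020.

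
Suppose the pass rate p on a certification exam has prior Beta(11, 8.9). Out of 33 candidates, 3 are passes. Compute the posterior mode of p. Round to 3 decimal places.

Prior: Beta(11, 8.9).
Data: 3 successes in 33 trials. The binomial likelihood contributes p^3(1−p)^30, so the posterior is Beta(11+3, 8.9+30) = Beta(14, 38.9).
For Beta(a, b) with a, b > 1 the mode is (a−1)/(a+b−2) = 13/50.9 ≈ 0.255.

p̂_MAP = 0.255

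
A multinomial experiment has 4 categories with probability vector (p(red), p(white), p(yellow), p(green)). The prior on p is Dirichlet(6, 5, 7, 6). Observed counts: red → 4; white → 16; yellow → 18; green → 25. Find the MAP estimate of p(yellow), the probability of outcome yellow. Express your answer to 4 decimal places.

The posterior is Dirichlet(αᵢ + nᵢ) = Dirichlet(10, 21, 25, 31).
For a Dirichlet(a₁,…,a_K) with all aᵢ > 1, the mode has j-th component (aⱼ − 1)/(Σaᵢ − K).
Here Σaᵢ = 87 and K = 4, so p(yellow) = (25 − 1)/(87 − 4) = 24/83 ≈ 0.2892.

MAP estimate of p(yellow) = 0.2892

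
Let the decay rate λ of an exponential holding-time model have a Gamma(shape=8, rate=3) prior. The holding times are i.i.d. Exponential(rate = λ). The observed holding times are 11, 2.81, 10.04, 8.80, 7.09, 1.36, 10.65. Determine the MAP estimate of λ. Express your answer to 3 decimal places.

The Exponential(rate=λ) likelihood is ∝ λ^n e^(−λΣtᵢ). Here n = 7 and Σtᵢ = 11 + 2.81 + 10.04 + 8.80 + 7.09 + 1.36 + 10.65 = 51.75.
Posterior ∝ λ^7e^(−3λ) · λ^7e^(−51.75λ) = λ^14e^(−54.75λ), i.e. Gamma(15, 54.75).
Mode = (a−1)/b = 14/54.75 ≈ 0.256.

λ̂_MAP = 0.256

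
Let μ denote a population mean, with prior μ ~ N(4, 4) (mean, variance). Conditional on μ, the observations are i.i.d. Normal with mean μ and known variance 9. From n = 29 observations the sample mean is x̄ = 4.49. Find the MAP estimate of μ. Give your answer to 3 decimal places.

μ̂_MAP = 4.455

n = 29, x̄ = 4.49.
For a Normal prior and Normal likelihood with known variance, the posterior is Normal; its mode equals its mean, the precision-weighted average.
Prior precision 1/σ₀² = 1/4 = 0.25; data precision n/σ² = 29/9.
μ̂ = (0.25·4 + (29/9)·4.49) / (0.25 + 29/9) = (13921/900)/(125/36) = 4.45472 ≈ 4.455.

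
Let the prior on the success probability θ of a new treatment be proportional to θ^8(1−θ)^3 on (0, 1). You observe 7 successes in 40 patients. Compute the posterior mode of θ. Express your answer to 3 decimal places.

The prior density ∝ θ^8(1−θ)^3 is the kernel of Beta(9, 4).
Data: 7 successes in 40 trials. The binomial likelihood contributes θ^7(1−θ)^33, so the posterior is Beta(9+7, 4+33) = Beta(16, 37).
For Beta(a, b) with a, b > 1 the mode is (a−1)/(a+b−2) = 15/51 ≈ 0.294.

θ̂_MAP = 0.294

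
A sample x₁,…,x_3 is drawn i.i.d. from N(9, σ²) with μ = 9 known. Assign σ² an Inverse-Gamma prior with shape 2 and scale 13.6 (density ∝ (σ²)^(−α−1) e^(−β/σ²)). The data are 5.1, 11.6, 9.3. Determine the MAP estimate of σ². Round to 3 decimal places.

σ̂²_MAP = 5.473

Sum of squared deviations about the known mean: SS = (5.1−9)² + (11.6−9)² + (9.3−9)² = 22.06.
The Normal likelihood contributes (σ²)^(−n/2) exp(−SS/(2σ²)), so the posterior is Inverse-Gamma(α + n/2, β + SS/2) = Inverse-Gamma(3.5, 24.63).
The mode of Inverse-Gamma(a, b) is b/(a+1) = 24.63/4.5 ≈ 5.473.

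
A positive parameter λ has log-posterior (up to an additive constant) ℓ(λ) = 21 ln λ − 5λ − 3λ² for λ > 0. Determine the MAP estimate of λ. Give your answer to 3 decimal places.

λ̂_MAP = 1.500

ℓ'(λ) = 21/λ − 5 − 6λ. Setting this to zero and multiplying by λ: 6λ² + 5λ − 21 = 0.
λ = (−5 + √(5² + 4·6·21)) / (2·6) = (−5 + √529) / 12 = (−5 + 23)/12 = 3/2.
ℓ''(λ) = −21/λ² − 6 < 0, confirming a maximum.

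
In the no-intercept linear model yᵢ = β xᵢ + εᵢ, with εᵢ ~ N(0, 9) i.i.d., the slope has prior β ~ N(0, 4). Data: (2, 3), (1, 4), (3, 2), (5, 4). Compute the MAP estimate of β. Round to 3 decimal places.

log p(β | y) = −Σ(yᵢ − βxᵢ)²/(2·9) − β²/(2·4) + const.
Setting the derivative to zero: Σxᵢ(yᵢ − βxᵢ)/9 − β/4 = 0, so β = Σxᵢyᵢ / (Σxᵢ² + σ²/τ²).
Σxᵢyᵢ = 2·3 + 1·4 + 3·2 + 5·4 = 36; Σxᵢ² = 39; σ²/τ² = 2.25.
β̂_MAP = 36 / (39 + 2.25) = 36/41.25 ≈ 0.873.

β̂_MAP = 0.873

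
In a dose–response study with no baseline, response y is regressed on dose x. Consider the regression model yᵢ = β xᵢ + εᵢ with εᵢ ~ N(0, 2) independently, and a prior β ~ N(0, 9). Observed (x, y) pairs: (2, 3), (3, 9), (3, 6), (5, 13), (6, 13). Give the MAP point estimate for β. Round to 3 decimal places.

β̂_MAP = 2.331

log p(β | y) = −Σ(yᵢ − βxᵢ)²/(2·2) − β²/(2·9) + const.
Setting the derivative to zero: Σxᵢ(yᵢ − βxᵢ)/2 − β/9 = 0, so β = Σxᵢyᵢ / (Σxᵢ² + σ²/τ²).
Σxᵢyᵢ = 2·3 + 3·9 + 3·6 + 5·13 + 6·13 = 194; Σxᵢ² = 83; σ²/τ² = 2/9.
β̂_MAP = 194 / (83 + 2/9) = 194/(749/9) = 1746/749 ≈ 2.331.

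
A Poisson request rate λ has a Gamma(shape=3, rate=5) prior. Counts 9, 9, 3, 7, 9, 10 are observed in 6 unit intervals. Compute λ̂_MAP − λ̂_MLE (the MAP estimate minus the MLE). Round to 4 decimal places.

Σxᵢ = 47. Posterior is Gamma(50, 11); MAP = (50−1)/11 = 49/11 ≈ 4.45455.
MLE = x̄ = 47/6 ≈ 7.83333.
Difference = 49/11 − 47/6 = -223/66 ≈ -3.3788.

MAP − MLE = -3.3788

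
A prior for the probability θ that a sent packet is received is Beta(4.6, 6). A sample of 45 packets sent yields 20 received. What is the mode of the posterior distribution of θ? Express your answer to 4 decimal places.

θ̂_MAP = 0.4403

Prior: Beta(4.6, 6).
Data: 20 successes in 45 trials. The binomial likelihood contributes θ^20(1−θ)^25, so the posterior is Beta(4.6+20, 6+25) = Beta(24.6, 31).
For Beta(a, b) with a, b > 1 the mode is (a−1)/(a+b−2) = 23.6/53.6 ≈ 0.4403.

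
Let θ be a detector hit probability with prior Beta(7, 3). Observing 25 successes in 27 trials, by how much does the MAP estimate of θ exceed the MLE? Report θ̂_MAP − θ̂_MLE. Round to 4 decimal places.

Posterior is Beta(32, 5); MAP = (32−1)/(37−2) = 31/35 ≈ 0.88571.
MLE ignores the prior: θ̂_MLE = k/n = 25/27 ≈ 0.92593.
Difference = 31/35 − 25/27 = -38/945 ≈ -0.0402.

MAP − MLE = -0.0402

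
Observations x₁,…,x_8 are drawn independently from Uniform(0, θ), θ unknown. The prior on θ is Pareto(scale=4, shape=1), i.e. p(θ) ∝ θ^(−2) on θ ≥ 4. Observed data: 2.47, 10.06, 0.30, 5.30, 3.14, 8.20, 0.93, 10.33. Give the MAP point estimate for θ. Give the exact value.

The Uniform(0, θ) likelihood is θ^(−n) for θ ≥ max(xᵢ), zero otherwise. Here max(xᵢ) = 10.33.
Posterior ∝ θ^(−2) · θ^(−8) = θ^(−10) on θ ≥ max(4, 10.33) = 10.33.
This density is strictly decreasing in θ, so the posterior mode lies at the lower boundary of the support.

θ̂_MAP = 10.33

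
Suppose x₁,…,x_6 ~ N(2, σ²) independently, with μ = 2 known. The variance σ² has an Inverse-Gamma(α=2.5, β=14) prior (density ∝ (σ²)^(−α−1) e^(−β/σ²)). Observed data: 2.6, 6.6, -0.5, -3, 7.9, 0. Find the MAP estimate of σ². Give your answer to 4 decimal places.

σ̂²_MAP = 9.1985

Sum of squared deviations about the known mean: SS = (2.6−2)² + (6.6−2)² + (-0.5−2)² + (-3−2)² + (7.9−2)² + (0−2)² = 91.58.
The Normal likelihood contributes (σ²)^(−n/2) exp(−SS/(2σ²)), so the posterior is Inverse-Gamma(α + n/2, β + SS/2) = Inverse-Gamma(5.5, 59.79).
The mode of Inverse-Gamma(a, b) is b/(a+1) = 59.79/6.5 ≈ 9.1985.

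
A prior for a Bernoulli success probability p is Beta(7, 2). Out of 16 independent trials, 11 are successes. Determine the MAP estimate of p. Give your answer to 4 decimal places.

Prior: Beta(7, 2).
Data: 11 successes in 16 trials. The binomial likelihood contributes p^11(1−p)^5, so the posterior is Beta(7+11, 2+5) = Beta(18, 7).
For Beta(a, b) with a, b > 1 the mode is (a−1)/(a+b−2) = 17/23 ≈ 0.7391.

p̂_MAP = 0.7391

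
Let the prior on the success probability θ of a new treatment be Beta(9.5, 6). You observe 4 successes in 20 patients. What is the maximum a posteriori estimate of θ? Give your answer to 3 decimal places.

Prior: Beta(9.5, 6).
Data: 4 successes in 20 trials. The binomial likelihood contributes θ^4(1−θ)^16, so the posterior is Beta(9.5+4, 6+16) = Beta(13.5, 22).
For Beta(a, b) with a, b > 1 the mode is (a−1)/(a+b−2) = 12.5/33.5 ≈ 0.373.

θ̂_MAP = 0.373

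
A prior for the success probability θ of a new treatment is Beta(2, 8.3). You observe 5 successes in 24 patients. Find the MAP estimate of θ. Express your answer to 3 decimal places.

θ̂_MAP = 0.186

Prior: Beta(2, 8.3).
Data: 5 successes in 24 trials. The binomial likelihood contributes θ^5(1−θ)^19, so the posterior is Beta(2+5, 8.3+19) = Beta(7, 27.3).
For Beta(a, b) with a, b > 1 the mode is (a−1)/(a+b−2) = 6/32.3 ≈ 0.186.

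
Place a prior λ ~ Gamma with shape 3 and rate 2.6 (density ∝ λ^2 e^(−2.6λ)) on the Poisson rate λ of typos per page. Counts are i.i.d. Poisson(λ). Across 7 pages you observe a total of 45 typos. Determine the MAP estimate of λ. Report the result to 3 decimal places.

Σxᵢ = 45, n = 7.
Posterior ∝ λ^2e^(−2.6λ) · λ^45e^(−7λ) = λ^47e^(−9.6λ), i.e. Gamma(shape=48, rate=9.6).
The mode of a Gamma(a, b) with a ≥ 1 (shape–rate) is (a−1)/b = 47/9.6 ≈ 4.896.

λ̂_MAP = 4.896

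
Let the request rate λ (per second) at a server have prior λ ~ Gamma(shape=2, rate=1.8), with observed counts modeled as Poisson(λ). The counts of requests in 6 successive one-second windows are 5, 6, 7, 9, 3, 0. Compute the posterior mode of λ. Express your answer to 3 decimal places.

λ̂_MAP = 3.974

Σxᵢ = 5+6+7+9+3+0 = 30, with n = 6.
Posterior ∝ λe^(−1.8λ) · λ^30e^(−6λ) = λ^31e^(−7.8λ), i.e. Gamma(shape=32, rate=7.8).
The mode of a Gamma(a, b) with a ≥ 1 (shape–rate) is (a−1)/b = 31/7.8 ≈ 3.974.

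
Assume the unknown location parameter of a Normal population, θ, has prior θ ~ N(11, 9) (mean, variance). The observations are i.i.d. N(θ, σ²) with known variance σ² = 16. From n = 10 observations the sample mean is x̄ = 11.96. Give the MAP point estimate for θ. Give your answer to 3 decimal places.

θ̂_MAP = 11.815

n = 10, x̄ = 11.96.
For a Normal prior and Normal likelihood with known variance, the posterior is Normal; its mode equals its mean, the precision-weighted average.
Prior precision 1/σ₀² = 1/9; data precision n/σ² = 10/16 = 0.625.
θ̂ = ((1/9)·11 + 0.625·11.96) / (1/9 + 0.625) = (3131/360)/(53/72) = 3131/265 ≈ 11.815.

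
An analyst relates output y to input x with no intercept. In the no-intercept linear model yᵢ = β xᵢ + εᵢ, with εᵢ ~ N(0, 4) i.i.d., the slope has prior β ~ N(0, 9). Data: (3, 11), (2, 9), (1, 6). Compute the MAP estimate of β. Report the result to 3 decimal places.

β̂_MAP = 3.946

log p(β | y) = −Σ(yᵢ − βxᵢ)²/(2·4) − β²/(2·9) + const.
Setting the derivative to zero: Σxᵢ(yᵢ − βxᵢ)/4 − β/9 = 0, so β = Σxᵢyᵢ / (Σxᵢ² + σ²/τ²).
Σxᵢyᵢ = 3·11 + 2·9 + 1·6 = 57; Σxᵢ² = 14; σ²/τ² = 4/9.
β̂_MAP = 57 / (14 + 4/9) = 57/(130/9) = 513/130 ≈ 3.946.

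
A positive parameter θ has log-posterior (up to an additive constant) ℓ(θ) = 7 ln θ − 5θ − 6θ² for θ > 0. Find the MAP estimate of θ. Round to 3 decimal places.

θ̂_MAP = 0.583

ℓ'(θ) = 7/θ − 5 − 12θ. Setting this to zero and multiplying by θ: 12θ² + 5θ − 7 = 0.
θ = (−5 + √(5² + 4·12·7)) / (2·12) = (−5 + √361) / 24 = (−5 + 19)/24 = 7/12.
ℓ''(θ) = −7/θ² − 12 < 0, confirming a maximum.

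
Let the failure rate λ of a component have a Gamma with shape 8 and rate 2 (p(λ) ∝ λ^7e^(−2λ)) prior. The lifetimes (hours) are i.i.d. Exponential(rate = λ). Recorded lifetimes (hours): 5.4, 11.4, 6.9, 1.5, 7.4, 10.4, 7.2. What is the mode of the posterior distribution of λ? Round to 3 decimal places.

λ̂_MAP = 0.268

The Exponential(rate=λ) likelihood is ∝ λ^n e^(−λΣtᵢ). Here n = 7 and Σtᵢ = 5.4 + 11.4 + 6.9 + 1.5 + 7.4 + 10.4 + 7.2 = 50.2.
Posterior ∝ λ^7e^(−2λ) · λ^7e^(−50.2λ) = λ^14e^(−52.2λ), i.e. Gamma(15, 52.2).
Mode = (a−1)/b = 14/52.2 ≈ 0.268.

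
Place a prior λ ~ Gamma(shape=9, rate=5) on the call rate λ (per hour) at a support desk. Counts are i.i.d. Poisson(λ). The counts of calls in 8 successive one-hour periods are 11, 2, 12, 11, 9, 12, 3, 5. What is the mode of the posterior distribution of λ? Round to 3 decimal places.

Σxᵢ = 11+2+12+11+9+12+3+5 = 65, with n = 8.
Posterior ∝ λ^8e^(−5λ) · λ^65e^(−8λ) = λ^73e^(−13λ), i.e. Gamma(shape=74, rate=13).
The mode of a Gamma(a, b) with a ≥ 1 (shape–rate) is (a−1)/b = 73/13 ≈ 5.615.

λ̂_MAP = 5.615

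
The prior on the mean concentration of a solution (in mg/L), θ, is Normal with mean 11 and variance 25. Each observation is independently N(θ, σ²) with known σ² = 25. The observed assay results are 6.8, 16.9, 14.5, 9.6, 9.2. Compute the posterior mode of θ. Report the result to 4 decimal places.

θ̂_MAP = 11.3333

n = 5; x̄ = (6.8 + 16.9 + 14.5 + 9.6 + 9.2)/5 = 57/5 = 11.4.
For a Normal prior and Normal likelihood with known variance, the posterior is Normal; its mode equals its mean, the precision-weighted average.
Prior precision 1/σ₀² = 1/25 = 0.04; data precision n/σ² = 5/25 = 0.2.
θ̂ = (0.04·11 + 0.2·11.4) / (0.04 + 0.2) = 2.72/0.24 = 34/3 ≈ 11.3333.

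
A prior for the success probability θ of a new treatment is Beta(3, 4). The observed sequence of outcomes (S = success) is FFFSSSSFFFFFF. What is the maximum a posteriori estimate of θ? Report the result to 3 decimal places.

θ̂_MAP = 0.333

Prior: Beta(3, 4).
Data: 4 successes in 13 trials (from the sequence). The binomial likelihood contributes θ^4(1−θ)^9, so the posterior is Beta(3+4, 4+9) = Beta(7, 13).
For Beta(a, b) with a, b > 1 the mode is (a−1)/(a+b−2) = 6/18 ≈ 0.333.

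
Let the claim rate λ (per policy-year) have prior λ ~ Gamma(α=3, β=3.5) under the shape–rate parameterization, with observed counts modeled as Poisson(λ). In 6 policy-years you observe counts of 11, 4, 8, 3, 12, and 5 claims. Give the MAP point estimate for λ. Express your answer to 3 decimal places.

Σxᵢ = 11+4+8+3+12+5 = 43, with n = 6.
Posterior ∝ λ^2e^(−3.5λ) · λ^43e^(−6λ) = λ^45e^(−9.5λ), i.e. Gamma(shape=46, rate=9.5).
The mode of a Gamma(a, b) with a ≥ 1 (shape–rate) is (a−1)/b = 45/9.5 ≈ 4.737.

λ̂_MAP = 4.737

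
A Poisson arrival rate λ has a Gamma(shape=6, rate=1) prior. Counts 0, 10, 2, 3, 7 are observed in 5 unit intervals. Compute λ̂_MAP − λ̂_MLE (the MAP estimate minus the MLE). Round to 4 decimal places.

MAP − MLE = 0.1000

Σxᵢ = 22. Posterior is Gamma(28, 6); MAP = (28−1)/6 = 27/6 ≈ 4.50000.
MLE = x̄ = 22/5 ≈ 4.40000.
Difference = 27/6 − 22/5 = 1/10 ≈ 0.1000.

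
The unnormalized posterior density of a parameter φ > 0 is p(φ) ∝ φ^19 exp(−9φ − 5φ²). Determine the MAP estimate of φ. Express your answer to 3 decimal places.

φ̂_MAP = 1.000

ℓ'(φ) = 19/φ − 9 − 10φ. Setting this to zero and multiplying by φ: 10φ² + 9φ − 19 = 0.
φ = (−9 + √(9² + 4·10·19)) / (2·10) = (−9 + √841) / 20 = (−9 + 29)/20 = 1.
ℓ''(φ) = −19/φ² − 10 < 0, confirming a maximum.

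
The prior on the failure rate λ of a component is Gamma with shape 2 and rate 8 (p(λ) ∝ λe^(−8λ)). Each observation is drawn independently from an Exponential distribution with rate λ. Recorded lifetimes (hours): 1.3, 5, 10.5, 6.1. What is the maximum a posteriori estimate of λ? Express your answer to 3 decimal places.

λ̂_MAP = 0.162

The Exponential(rate=λ) likelihood is ∝ λ^n e^(−λΣtᵢ). Here n = 4 and Σtᵢ = 1.3 + 5 + 10.5 + 6.1 = 22.9.
Posterior ∝ λe^(−8λ) · λ^4e^(−22.9λ) = λ^5e^(−30.9λ), i.e. Gamma(6, 30.9).
Mode = (a−1)/b = 5/30.9 ≈ 0.162.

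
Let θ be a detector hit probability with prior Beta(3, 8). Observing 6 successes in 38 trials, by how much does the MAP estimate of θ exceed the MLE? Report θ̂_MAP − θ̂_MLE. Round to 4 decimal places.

MAP − MLE = 0.0123

Posterior is Beta(9, 40); MAP = (9−1)/(49−2) = 8/47 ≈ 0.17021.
MLE ignores the prior: θ̂_MLE = k/n = 6/38 ≈ 0.15789.
Difference = 8/47 − 6/38 = 11/893 ≈ 0.0123.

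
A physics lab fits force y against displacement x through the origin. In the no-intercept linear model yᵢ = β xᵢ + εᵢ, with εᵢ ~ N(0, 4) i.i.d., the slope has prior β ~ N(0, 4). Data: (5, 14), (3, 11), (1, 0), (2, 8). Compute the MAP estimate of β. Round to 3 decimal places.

log p(β | y) = −Σ(yᵢ − βxᵢ)²/(2·4) − β²/(2·4) + const.
Setting the derivative to zero: Σxᵢ(yᵢ − βxᵢ)/4 − β/4 = 0, so β = Σxᵢyᵢ / (Σxᵢ² + σ²/τ²).
Σxᵢyᵢ = 5·14 + 3·11 + 1·0 + 2·8 = 119; Σxᵢ² = 39; σ²/τ² = 1.
β̂_MAP = 119 / (39 + 1) = 119/40 ≈ 2.975.

β̂_MAP = 2.975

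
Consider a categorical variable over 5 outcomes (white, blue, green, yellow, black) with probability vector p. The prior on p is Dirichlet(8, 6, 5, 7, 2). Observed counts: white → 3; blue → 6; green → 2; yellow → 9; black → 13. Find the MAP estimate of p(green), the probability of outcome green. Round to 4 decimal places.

The posterior is Dirichlet(αᵢ + nᵢ) = Dirichlet(11, 12, 7, 16, 15).
For a Dirichlet(a₁,…,a_K) with all aᵢ > 1, the mode has j-th component (aⱼ − 1)/(Σaᵢ − K).
Here Σaᵢ = 61 and K = 5, so p(green) = (7 − 1)/(61 − 5) = 6/56 ≈ 0.1071.

MAP estimate of p(green) = 0.1071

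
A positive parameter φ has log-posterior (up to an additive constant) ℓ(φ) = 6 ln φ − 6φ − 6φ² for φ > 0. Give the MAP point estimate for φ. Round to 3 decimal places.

ℓ'(φ) = 6/φ − 6 − 12φ. Setting this to zero and multiplying by φ: 12φ² + 6φ − 6 = 0.
φ = (−6 + √(6² + 4·12·6)) / (2·12) = (−6 + √324) / 24 = (−6 + 18)/24 = 1/2.
ℓ''(φ) = −6/φ² − 12 < 0, confirming a maximum.

φ̂_MAP = 0.500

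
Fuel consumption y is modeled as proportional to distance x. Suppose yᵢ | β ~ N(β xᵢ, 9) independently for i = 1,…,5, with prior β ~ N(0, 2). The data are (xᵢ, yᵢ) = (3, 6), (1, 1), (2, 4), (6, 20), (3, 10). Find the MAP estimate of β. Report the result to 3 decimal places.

β̂_MAP = 2.787

log p(β | y) = −Σ(yᵢ − βxᵢ)²/(2·9) − β²/(2·2) + const.
Setting the derivative to zero: Σxᵢ(yᵢ − βxᵢ)/9 − β/2 = 0, so β = Σxᵢyᵢ / (Σxᵢ² + σ²/τ²).
Σxᵢyᵢ = 3·6 + 1·1 + 2·4 + 6·20 + 3·10 = 177; Σxᵢ² = 59; σ²/τ² = 4.5.
β̂_MAP = 177 / (59 + 4.5) = 177/63.5 ≈ 2.787.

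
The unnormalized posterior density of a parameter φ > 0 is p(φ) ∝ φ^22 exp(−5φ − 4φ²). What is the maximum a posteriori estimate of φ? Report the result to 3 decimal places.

φ̂_MAP = 1.375

ℓ'(φ) = 22/φ − 5 − 8φ. Setting this to zero and multiplying by φ: 8φ² + 5φ − 22 = 0.
φ = (−5 + √(5² + 4·8·22)) / (2·8) = (−5 + √729) / 16 = (−5 + 27)/16 = 11/8.
ℓ''(φ) = −22/φ² − 8 < 0, confirming a maximum.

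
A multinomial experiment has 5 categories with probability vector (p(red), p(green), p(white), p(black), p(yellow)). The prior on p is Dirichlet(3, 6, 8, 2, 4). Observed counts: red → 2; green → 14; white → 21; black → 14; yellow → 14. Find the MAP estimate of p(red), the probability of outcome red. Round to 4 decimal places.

MAP estimate of p(red) = 0.0482

The posterior is Dirichlet(αᵢ + nᵢ) = Dirichlet(5, 20, 29, 16, 18).
For a Dirichlet(a₁,…,a_K) with all aᵢ > 1, the mode has j-th component (aⱼ − 1)/(Σaᵢ − K).
Here Σaᵢ = 88 and K = 5, so p(red) = (5 − 1)/(88 − 5) = 4/83 ≈ 0.0482.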